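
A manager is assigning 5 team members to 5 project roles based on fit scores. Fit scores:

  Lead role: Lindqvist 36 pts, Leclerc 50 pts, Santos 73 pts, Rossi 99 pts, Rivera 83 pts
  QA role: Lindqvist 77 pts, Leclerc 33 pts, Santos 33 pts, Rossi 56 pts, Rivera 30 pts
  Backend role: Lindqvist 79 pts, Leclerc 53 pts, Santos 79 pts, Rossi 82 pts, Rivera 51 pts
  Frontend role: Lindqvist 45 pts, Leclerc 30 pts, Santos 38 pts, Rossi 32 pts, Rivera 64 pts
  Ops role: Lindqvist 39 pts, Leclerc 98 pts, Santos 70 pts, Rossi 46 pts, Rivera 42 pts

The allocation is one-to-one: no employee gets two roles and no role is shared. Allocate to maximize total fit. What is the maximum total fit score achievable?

Optimal: Lindqvist→QA role (77 pts), Leclerc→Ops role (98 pts), Santos→Backend role (79 pts), Rossi→Lead role (99 pts), Rivera→Frontend role (64 pts) — total 77+98+79+99+64 = 417 pts.
Row-greedy (each employee in turn takes its best remaining role) gives 370 pts, worse by 47.
Swapping Santos↔Lindqvist (Santos→QA role 33 pts, Lindqvist→Backend role 79 pts) loses 44.
No other one-to-one assignment exceeds 417 pts.

Max total: 417 pts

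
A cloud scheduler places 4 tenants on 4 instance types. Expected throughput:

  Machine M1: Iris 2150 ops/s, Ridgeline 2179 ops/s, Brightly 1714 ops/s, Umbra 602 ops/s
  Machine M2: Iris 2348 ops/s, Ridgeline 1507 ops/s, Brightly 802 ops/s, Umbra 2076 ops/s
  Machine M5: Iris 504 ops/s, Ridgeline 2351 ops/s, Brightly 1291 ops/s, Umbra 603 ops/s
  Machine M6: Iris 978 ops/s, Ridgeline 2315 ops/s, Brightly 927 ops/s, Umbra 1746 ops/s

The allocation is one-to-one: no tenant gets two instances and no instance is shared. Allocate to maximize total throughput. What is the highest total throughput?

Optimal: Iris→Machine M2 (2348 ops/s), Ridgeline→Machine M5 (2351 ops/s), Brightly→Machine M1 (1714 ops/s), Umbra→Machine M6 (1746 ops/s) — total 2348+2351+1714+1746 = 8159 ops/s.
Column-greedy (each instance in turn goes to its best remaining tenant) gives 7564 ops/s, worse by 595.
Next-best assignment: Iris→Machine M1, Ridgeline→Machine M6, Brightly→Machine M5, Umbra→Machine M2 = 7832 ops/s.
Swapping Brightly↔Umbra (Brightly→Machine M6 927 ops/s, Umbra→Machine M1 602 ops/s) loses 1931.

Maximum total: 8159 ops/s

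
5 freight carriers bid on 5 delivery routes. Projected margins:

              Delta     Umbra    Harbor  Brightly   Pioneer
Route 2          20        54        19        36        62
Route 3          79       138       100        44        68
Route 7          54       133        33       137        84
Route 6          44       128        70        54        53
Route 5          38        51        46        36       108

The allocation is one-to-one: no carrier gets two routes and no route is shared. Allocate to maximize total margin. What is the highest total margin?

Maximum total: $493k

Treat this as an assignment problem: match each carrier to one route.
Optimal: Delta→Route 2 ($20k), Umbra→Route 6 ($128k), Harbor→Route 3 ($100k), Brightly→Route 7 ($137k), Pioneer→Route 5 ($108k) — total 20+128+100+137+108 = $493k.
Max-entry greedy (repeatedly take the single best remaining cell) gives $473k, worse by 20.
Next-best assignment: Delta→Route 2, Umbra→Route 3, Harbor→Route 6, Brightly→Route 7, Pioneer→Route 5 = $473k.
Every other assignment is strictly worse.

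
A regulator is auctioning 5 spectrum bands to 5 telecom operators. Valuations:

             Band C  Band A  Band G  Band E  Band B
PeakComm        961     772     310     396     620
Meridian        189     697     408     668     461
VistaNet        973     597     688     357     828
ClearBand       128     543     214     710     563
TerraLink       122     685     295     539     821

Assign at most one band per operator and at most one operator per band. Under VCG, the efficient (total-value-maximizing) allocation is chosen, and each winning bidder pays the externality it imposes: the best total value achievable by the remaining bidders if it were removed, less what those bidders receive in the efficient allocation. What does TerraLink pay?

TerraLink pays $140M.

Efficient allocation: PeakComm→Band C ($961M), Meridian→Band A ($697M), VistaNet→Band G ($688M), ClearBand→Band E ($710M), TerraLink→Band B ($821M); total welfare W = $3877M.
TerraLink receives Band B at value $821M, so the others get W − 821 = $3056M.
Without TerraLink: best allocation of the remaining 4 bidders over all 5 bands is PeakComm→Band C ($961M), Meridian→Band A ($697M), VistaNet→Band B ($828M), ClearBand→Band E ($710M), total $3196M.
VCG payment = (others' best without TerraLink) − (others' welfare with TerraLink) = 3196 − 3056 = $140M.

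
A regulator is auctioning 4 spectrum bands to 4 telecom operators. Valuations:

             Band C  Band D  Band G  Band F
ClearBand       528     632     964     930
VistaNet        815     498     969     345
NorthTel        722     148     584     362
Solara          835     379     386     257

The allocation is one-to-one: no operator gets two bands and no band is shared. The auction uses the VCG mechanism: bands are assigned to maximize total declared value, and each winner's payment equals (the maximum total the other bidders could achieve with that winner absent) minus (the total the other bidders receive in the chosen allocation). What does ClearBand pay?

ClearBand pays $96M.

Efficient allocation: ClearBand→Band F ($930M), VistaNet→Band G ($969M), NorthTel→Band C ($722M), Solara→Band D ($379M); total welfare W = $3000M.
ClearBand receives Band F at value $930M, so the others get W − 930 = $2070M.
Without ClearBand: best allocation of the remaining 3 bidders over all 4 bands is VistaNet→Band G ($969M), NorthTel→Band F ($362M), Solara→Band C ($835M), total $2166M.
VCG payment = (others' best without ClearBand) − (others' welfare with ClearBand) = 2166 − 2070 = $96M.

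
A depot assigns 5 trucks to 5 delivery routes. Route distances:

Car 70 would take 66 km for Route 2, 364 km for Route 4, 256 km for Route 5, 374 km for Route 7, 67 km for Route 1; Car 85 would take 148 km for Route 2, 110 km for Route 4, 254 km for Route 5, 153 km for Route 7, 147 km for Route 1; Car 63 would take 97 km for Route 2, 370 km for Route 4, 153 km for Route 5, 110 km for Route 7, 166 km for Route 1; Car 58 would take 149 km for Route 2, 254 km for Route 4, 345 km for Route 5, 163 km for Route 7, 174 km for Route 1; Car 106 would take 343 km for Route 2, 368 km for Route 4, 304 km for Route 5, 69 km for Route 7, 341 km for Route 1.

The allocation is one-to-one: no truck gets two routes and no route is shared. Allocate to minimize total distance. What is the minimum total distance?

Min total: 548 km

Optimal: Car 70→Route 1 (67 km), Car 85→Route 4 (110 km), Car 63→Route 5 (153 km), Car 58→Route 2 (149 km), Car 106→Route 7 (69 km) — total 67+110+153+149+69 = 548 km.
Next-best assignment: Car 70→Route 2, Car 85→Route 4, Car 63→Route 5, Car 58→Route 1, Car 106→Route 7 = 572 km.
Checked against all permutations: 548 km is optimal.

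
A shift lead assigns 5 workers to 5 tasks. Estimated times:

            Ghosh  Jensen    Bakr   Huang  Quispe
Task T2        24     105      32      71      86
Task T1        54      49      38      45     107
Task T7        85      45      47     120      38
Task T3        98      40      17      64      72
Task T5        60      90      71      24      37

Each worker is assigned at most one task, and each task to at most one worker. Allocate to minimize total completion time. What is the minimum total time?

Minimum total: 152 min

Optimal: Ghosh→Task T2 (24 min), Jensen→Task T1 (49 min), Bakr→Task T3 (17 min), Huang→Task T5 (24 min), Quispe→Task T7 (38 min) — total 24+49+17+24+38 = 152 min.
Column-greedy (each task in turn goes to its cheapest remaining worker) gives 164 min, worse by 12.
Next-best assignment: Ghosh→Task T2, Jensen→Task T3, Bakr→Task T1, Huang→Task T5, Quispe→Task T7 = 164 min.
Swapping Bakr↔Huang (Bakr→Task T5 71 min, Huang→Task T3 64 min) adds 94.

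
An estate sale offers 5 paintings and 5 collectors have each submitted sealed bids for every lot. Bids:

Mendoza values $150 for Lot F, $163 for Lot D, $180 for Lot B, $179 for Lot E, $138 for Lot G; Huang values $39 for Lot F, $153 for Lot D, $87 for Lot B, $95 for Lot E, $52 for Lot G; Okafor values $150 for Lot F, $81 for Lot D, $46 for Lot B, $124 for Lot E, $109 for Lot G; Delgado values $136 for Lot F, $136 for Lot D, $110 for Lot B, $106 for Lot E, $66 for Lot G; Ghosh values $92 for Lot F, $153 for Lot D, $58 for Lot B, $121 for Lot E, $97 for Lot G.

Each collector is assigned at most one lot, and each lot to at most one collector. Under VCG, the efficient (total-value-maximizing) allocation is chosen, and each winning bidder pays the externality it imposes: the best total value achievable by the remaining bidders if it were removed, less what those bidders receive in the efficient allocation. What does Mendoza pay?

Mendoza pays $15.

Efficient allocation: Mendoza→Lot B ($180), Huang→Lot D ($153), Okafor→Lot G ($109), Delgado→Lot F ($136), Ghosh→Lot E ($121); total welfare W = $699.
Mendoza receives Lot B at value $180, so the others get W − 180 = $519.
Without Mendoza: best allocation of the remaining 4 bidders over all 5 lots is Huang→Lot D ($153), Okafor→Lot F ($150), Delgado→Lot B ($110), Ghosh→Lot E ($121), total $534.
VCG payment = (others' best without Mendoza) − (others' welfare with Mendoza) = 534 − 519 = $15.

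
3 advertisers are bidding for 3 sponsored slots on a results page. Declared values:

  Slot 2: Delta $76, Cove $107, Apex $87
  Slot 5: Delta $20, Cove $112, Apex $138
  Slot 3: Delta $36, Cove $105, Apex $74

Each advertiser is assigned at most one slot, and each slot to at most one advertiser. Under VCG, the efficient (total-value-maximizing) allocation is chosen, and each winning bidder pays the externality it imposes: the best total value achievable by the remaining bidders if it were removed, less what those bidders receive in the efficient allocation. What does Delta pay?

Efficient allocation: Delta→Slot 2 ($76), Cove→Slot 3 ($105), Apex→Slot 5 ($138); total welfare W = $319.
Delta receives Slot 2 at value $76, so the others get W − 76 = $243.
Without Delta: best allocation of the remaining 2 bidders over all 3 slots is Cove→Slot 2 ($107), Apex→Slot 5 ($138), total $245.
VCG payment = (others' best without Delta) − (others' welfare with Delta) = 245 − 243 = $2.

Delta pays $2.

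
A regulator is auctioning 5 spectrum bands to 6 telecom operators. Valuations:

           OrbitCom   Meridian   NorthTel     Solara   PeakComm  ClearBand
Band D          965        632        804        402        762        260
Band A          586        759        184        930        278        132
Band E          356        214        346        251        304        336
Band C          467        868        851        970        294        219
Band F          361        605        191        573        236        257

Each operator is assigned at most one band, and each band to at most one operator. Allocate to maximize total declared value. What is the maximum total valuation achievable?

Max total: $3687M

Optimal: OrbitCom→Band D ($965M), Solara→Band A ($930M), ClearBand→Band E ($336M), NorthTel→Band C ($851M), Meridian→Band F ($605M) — total 965+930+336+851+605 = $3687M.
Column-greedy (each band in turn goes to its best remaining operator) gives $3366M, worse by 321.
Swapping OrbitCom↔ClearBand (OrbitCom→Band E $356M, ClearBand→Band D $260M) loses 685.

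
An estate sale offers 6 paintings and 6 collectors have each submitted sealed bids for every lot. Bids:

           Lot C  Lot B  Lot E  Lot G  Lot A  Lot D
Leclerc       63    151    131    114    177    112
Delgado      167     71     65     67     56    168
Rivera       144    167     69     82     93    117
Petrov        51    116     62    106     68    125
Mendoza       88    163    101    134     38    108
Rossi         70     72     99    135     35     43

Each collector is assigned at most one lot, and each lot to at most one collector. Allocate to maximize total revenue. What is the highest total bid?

Max total: $872

Optimal: Leclerc→Lot A ($177), Delgado→Lot C ($167), Rivera→Lot B ($167), Petrov→Lot D ($125), Mendoza→Lot E ($101), Rossi→Lot G ($135) — total 177+167+167+125+101+135 = $872.
Max-entry greedy (repeatedly take the single best remaining cell) gives $799, worse by 73.
Next-best assignment: Leclerc→Lot A, Delgado→Lot C, Rivera→Lot B, Petrov→Lot D, Mendoza→Lot G, Rossi→Lot E = $869.
Swapping Mendoza↔Rossi (Mendoza→Lot G $134, Rossi→Lot E $99) loses 3.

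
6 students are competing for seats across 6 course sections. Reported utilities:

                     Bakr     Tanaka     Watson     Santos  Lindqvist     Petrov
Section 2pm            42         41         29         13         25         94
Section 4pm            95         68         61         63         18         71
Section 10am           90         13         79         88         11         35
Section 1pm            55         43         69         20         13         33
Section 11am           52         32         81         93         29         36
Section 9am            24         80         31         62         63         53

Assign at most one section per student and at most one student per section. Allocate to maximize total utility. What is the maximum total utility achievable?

Optimal: Bakr→Section 10am (90 points), Tanaka→Section 4pm (68 points), Watson→Section 1pm (69 points), Santos→Section 11am (93 points), Lindqvist→Section 9am (63 points), Petrov→Section 2pm (94 points) — total 90+68+69+93+63+94 = 477 points.
Max-entry greedy (repeatedly take the single best remaining cell) gives 454 points, worse by 23.
Next-best assignment: Bakr→Section 4pm, Tanaka→Section 1pm, Watson→Section 10am, Santos→Section 11am, Lindqvist→Section 9am, Petrov→Section 2pm = 467 points.
No other one-to-one assignment exceeds 477 points.

Max total: 477 points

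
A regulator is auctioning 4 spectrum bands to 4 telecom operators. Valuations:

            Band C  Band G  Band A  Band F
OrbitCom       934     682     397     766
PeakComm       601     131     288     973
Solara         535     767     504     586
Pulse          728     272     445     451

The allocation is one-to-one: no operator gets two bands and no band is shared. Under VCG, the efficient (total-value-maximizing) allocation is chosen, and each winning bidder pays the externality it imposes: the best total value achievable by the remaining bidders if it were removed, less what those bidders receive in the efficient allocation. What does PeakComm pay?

Efficient allocation: OrbitCom→Band C ($934M), PeakComm→Band F ($973M), Solara→Band G ($767M), Pulse→Band A ($445M); total welfare W = $3119M.
PeakComm receives Band F at value $973M, so the others get W − 973 = $2146M.
Without PeakComm: best allocation of the remaining 3 bidders over all 4 bands is OrbitCom→Band F ($766M), Solara→Band G ($767M), Pulse→Band C ($728M), total $2261M.
VCG payment = (others' best without PeakComm) − (others' welfare with PeakComm) = 2261 − 2146 = $115M.

PeakComm pays $115M.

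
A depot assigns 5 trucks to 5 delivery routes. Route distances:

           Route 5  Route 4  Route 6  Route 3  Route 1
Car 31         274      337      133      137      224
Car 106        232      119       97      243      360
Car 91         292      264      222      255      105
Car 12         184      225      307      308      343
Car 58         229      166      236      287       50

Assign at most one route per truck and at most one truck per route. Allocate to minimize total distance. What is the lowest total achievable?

Minimum total: 689 km

Optimal: Car 31→Route 3 (137 km), Car 106→Route 6 (97 km), Car 91→Route 1 (105 km), Car 12→Route 5 (184 km), Car 58→Route 4 (166 km) — total 137+97+105+184+166 = 689 km.
Row-greedy (each truck in turn takes its cheapest remaining route) gives 828 km, worse by 139.
Next-best assignment: Car 31→Route 3, Car 106→Route 4, Car 91→Route 6, Car 12→Route 5, Car 58→Route 1 = 712 km.
No other one-to-one assignment undercuts 689 km.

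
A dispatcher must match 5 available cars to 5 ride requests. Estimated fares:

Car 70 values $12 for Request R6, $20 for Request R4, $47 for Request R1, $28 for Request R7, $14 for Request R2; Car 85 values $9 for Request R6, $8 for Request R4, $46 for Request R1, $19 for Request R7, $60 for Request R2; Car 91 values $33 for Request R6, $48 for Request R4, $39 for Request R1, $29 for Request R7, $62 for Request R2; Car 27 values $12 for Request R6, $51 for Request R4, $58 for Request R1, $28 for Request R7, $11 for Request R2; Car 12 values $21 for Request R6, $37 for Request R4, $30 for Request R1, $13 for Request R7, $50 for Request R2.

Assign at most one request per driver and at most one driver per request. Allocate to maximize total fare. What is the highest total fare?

Maximum total: $216

Optimal: Car 70→Request R7 ($28), Car 85→Request R2 ($60), Car 91→Request R6 ($33), Car 27→Request R1 ($58), Car 12→Request R4 ($37) — total 28+60+33+58+37 = $216.
Row-greedy (each driver in turn takes its best remaining request) gives $204, worse by 12.
Next-best assignment: Car 70→Request R7, Car 85→Request R2, Car 91→Request R4, Car 27→Request R1, Car 12→Request R6 = $215.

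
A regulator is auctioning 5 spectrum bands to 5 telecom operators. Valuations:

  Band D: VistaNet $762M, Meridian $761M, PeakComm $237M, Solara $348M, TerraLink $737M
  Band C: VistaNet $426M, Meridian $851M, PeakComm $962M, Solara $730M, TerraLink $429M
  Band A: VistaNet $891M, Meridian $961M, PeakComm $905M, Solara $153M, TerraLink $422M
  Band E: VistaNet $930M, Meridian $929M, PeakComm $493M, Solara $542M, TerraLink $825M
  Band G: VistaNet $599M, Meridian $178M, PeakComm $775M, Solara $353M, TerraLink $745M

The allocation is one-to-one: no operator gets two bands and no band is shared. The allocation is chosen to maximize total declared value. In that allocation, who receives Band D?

TerraLink receives Band D.

Treat this as an assignment problem: match each operator to one band.
Optimal: VistaNet→Band E ($930M), Meridian→Band A ($961M), PeakComm→Band G ($775M), Solara→Band C ($730M), TerraLink→Band D ($737M) — total 930+961+775+730+737 = $4133M.
Max-entry greedy (repeatedly take the single best remaining cell) gives $3946M, worse by 187.
Next-best assignment: VistaNet→Band D, Meridian→Band E, PeakComm→Band A, Solara→Band C, TerraLink→Band G = $4071M.
No other one-to-one assignment exceeds $4133M.
TerraLink's own top band is Band E ($825M), but forcing TerraLink→Band E and reassigning the rest optimally gives only $4053M — worse by 80.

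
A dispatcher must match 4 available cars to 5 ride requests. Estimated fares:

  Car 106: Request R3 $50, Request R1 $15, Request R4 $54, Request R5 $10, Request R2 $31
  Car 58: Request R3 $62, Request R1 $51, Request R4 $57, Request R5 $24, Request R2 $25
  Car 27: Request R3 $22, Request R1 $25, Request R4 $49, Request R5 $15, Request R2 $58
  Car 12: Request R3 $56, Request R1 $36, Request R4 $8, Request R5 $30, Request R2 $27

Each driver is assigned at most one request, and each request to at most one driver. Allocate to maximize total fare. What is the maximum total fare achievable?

Maximum total: $219

Optimal: Car 106→Request R4 ($54), Car 58→Request R1 ($51), Car 27→Request R2 ($58), Car 12→Request R3 ($56) — total 54+51+58+56 = $219.
Max-entry greedy (repeatedly take the single best remaining cell) gives $210, worse by 9.
Next-best assignment: Car 106→Request R4, Car 58→Request R3, Car 27→Request R2, Car 12→Request R1 = $210.
No other one-to-one assignment exceeds $219.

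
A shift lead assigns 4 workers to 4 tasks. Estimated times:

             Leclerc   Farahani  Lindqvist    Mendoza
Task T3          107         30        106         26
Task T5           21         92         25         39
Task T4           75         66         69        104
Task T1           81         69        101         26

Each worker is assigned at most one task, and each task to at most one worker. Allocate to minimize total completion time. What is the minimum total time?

Minimum total: 146 min

Optimal: Leclerc→Task T5 (21 min), Farahani→Task T3 (30 min), Lindqvist→Task T4 (69 min), Mendoza→Task T1 (26 min) — total 21+30+69+26 = 146 min.
Column-greedy (each task in turn goes to its cheapest remaining worker) gives 214 min, worse by 68.
Swapping Leclerc↔Lindqvist (Leclerc→Task T4 75 min, Lindqvist→Task T5 25 min) adds 10.
No other one-to-one assignment undercuts 146 min.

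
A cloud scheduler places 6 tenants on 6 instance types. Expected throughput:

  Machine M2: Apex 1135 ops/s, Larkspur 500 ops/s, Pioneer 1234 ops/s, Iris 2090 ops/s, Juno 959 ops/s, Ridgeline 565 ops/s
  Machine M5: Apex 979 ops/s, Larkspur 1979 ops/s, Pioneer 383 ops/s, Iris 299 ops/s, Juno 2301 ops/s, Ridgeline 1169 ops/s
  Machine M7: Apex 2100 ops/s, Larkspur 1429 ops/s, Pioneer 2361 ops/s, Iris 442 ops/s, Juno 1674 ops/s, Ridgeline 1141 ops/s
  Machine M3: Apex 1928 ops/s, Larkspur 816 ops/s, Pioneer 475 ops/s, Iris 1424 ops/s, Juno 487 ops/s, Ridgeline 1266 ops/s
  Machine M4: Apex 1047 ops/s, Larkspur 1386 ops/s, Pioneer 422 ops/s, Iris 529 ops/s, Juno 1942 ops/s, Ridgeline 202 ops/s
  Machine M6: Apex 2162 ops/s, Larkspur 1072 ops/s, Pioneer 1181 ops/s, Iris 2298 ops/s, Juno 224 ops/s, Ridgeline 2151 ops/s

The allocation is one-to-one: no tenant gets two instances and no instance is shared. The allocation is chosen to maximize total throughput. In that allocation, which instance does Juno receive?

This is a one-to-one assignment (maximum-weight bipartite matching).
Optimal: Apex→Machine M3 (1928 ops/s), Larkspur→Machine M5 (1979 ops/s), Pioneer→Machine M7 (2361 ops/s), Iris→Machine M2 (2090 ops/s), Juno→Machine M4 (1942 ops/s), Ridgeline→Machine M6 (2151 ops/s) — total 1928+1979+2361+2090+1942+2151 = 12451 ops/s.
Row-greedy (each tenant in turn takes its best remaining instance) gives 11800 ops/s, worse by 651.
No other one-to-one assignment exceeds 12451 ops/s.
Juno's own top instance is Machine M5 (2301 ops/s), but forcing Juno→Machine M5 and reassigning the rest optimally gives only 12217 ops/s — worse by 234.

Juno receives Machine M4.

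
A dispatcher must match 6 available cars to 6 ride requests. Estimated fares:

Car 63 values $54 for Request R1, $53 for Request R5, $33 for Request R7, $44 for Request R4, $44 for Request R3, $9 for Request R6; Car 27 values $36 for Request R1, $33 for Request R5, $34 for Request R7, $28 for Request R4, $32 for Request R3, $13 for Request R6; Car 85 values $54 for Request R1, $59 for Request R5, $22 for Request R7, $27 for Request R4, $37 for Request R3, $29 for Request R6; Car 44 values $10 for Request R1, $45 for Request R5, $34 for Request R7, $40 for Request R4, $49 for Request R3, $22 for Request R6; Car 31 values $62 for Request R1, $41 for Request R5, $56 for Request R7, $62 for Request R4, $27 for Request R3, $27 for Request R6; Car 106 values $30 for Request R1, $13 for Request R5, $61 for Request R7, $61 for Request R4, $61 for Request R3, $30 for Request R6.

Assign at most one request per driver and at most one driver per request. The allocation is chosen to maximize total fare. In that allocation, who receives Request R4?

Optimal: Car 63→Request R1 ($54), Car 27→Request R6 ($13), Car 85→Request R5 ($59), Car 44→Request R3 ($49), Car 31→Request R4 ($62), Car 106→Request R7 ($61) — total 54+13+59+49+62+61 = $298.
Max-entry greedy (repeatedly take the single best remaining cell) gives $288, worse by 10.
Swapping Car 85↔Car 27 (Car 85→Request R6 $29, Car 27→Request R5 $33) loses 10.
Checked against all permutations: $298 is optimal.
Car 31's own top request is Request R1 ($62), but forcing Car 31→Request R1 and reassigning the rest optimally gives only $288 — worse by 10.

Car 31 receives Request R4.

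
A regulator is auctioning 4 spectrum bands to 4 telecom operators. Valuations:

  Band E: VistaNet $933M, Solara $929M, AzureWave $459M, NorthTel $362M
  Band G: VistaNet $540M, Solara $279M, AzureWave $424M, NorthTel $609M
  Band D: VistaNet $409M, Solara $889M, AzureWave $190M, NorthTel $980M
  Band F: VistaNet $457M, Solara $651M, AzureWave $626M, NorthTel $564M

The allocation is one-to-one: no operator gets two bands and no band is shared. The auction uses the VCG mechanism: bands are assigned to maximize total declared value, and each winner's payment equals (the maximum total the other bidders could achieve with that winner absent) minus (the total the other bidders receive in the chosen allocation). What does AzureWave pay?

AzureWave pays $115M.

Efficient allocation: VistaNet→Band G ($540M), Solara→Band E ($929M), AzureWave→Band F ($626M), NorthTel→Band D ($980M); total welfare W = $3075M.
AzureWave receives Band F at value $626M, so the others get W − 626 = $2449M.
Without AzureWave: best allocation of the remaining 3 bidders over all 4 bands is VistaNet→Band E ($933M), Solara→Band F ($651M), NorthTel→Band D ($980M), total $2564M.
VCG payment = (others' best without AzureWave) − (others' welfare with AzureWave) = 2564 − 2449 = $115M.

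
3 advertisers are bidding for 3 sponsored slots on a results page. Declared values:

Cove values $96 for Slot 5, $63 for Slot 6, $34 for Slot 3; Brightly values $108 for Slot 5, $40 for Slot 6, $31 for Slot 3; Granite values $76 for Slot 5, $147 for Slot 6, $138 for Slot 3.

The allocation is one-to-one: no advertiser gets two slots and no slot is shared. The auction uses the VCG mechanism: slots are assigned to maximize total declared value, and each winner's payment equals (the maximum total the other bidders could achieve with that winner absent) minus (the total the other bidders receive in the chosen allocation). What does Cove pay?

Cove pays $9.

Efficient allocation: Cove→Slot 6 ($63), Brightly→Slot 5 ($108), Granite→Slot 3 ($138); total welfare W = $309.
Cove receives Slot 6 at value $63, so the others get W − 63 = $246.
Without Cove: best allocation of the remaining 2 bidders over all 3 slots is Brightly→Slot 5 ($108), Granite→Slot 6 ($147), total $255.
VCG payment = (others' best without Cove) − (others' welfare with Cove) = 255 − 246 = $9.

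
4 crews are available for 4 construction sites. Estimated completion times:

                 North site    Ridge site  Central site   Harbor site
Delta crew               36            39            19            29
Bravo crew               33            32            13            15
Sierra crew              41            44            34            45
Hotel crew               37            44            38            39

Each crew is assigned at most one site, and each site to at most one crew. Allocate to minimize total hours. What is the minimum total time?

Minimum total: 115 hours

Optimal: Delta crew→Central site (19 hours), Bravo crew→Harbor site (15 hours), Sierra crew→Ridge site (44 hours), Hotel crew→North site (37 hours) — total 19+15+44+37 = 115 hours.
Min-entry greedy (repeatedly take the single cheapest remaining cell) gives 123 hours, worse by 8.
Next-best assignment: Delta crew→Central site, Bravo crew→Harbor site, Sierra crew→North site, Hotel crew→Ridge site = 119 hours.
Every other assignment is strictly worse.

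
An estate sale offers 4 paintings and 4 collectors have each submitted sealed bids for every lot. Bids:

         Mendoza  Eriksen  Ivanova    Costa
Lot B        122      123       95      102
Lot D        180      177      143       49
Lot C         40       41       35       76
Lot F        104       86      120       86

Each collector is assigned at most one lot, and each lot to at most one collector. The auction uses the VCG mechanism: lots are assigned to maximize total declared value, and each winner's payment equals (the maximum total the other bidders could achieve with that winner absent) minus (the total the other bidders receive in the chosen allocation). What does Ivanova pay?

Ivanova pays $10.

Efficient allocation: Mendoza→Lot D ($180), Eriksen→Lot B ($123), Ivanova→Lot F ($120), Costa→Lot C ($76); total welfare W = $499.
Ivanova receives Lot F at value $120, so the others get W − 120 = $379.
Without Ivanova: best allocation of the remaining 3 bidders over all 4 lots is Mendoza→Lot D ($180), Eriksen→Lot B ($123), Costa→Lot F ($86), total $389.
VCG payment = (others' best without Ivanova) − (others' welfare with Ivanova) = 389 − 379 = $10.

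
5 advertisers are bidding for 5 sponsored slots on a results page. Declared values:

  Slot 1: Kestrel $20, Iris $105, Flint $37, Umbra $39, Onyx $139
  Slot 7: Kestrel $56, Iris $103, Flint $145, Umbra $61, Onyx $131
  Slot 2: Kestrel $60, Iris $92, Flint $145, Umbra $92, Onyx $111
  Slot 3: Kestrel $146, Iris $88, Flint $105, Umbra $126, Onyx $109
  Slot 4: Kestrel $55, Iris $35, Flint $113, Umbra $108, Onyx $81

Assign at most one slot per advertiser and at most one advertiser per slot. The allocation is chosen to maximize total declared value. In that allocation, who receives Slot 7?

Iris receives Slot 7.

Optimal: Kestrel→Slot 3 ($146), Iris→Slot 7 ($103), Flint→Slot 2 ($145), Umbra→Slot 4 ($108), Onyx→Slot 1 ($139) — total 146+103+145+108+139 = $641.
Row-greedy (each advertiser in turn takes its best remaining slot) gives $615, worse by 26.
Iris's own top slot is Slot 1 ($105), but forcing Iris→Slot 1 and reassigning the rest optimally gives only $635 — worse by 6.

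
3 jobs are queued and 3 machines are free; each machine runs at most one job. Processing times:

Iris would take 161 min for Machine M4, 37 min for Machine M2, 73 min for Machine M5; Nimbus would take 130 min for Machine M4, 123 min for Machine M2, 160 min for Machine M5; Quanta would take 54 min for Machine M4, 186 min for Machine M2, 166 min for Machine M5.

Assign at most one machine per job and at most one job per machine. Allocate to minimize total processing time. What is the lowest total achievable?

Minimum total: 250 min

Optimal: Iris→Machine M5 (73 min), Nimbus→Machine M2 (123 min), Quanta→Machine M4 (54 min) — total 73+123+54 = 250 min.
No other one-to-one assignment undercuts 250 min.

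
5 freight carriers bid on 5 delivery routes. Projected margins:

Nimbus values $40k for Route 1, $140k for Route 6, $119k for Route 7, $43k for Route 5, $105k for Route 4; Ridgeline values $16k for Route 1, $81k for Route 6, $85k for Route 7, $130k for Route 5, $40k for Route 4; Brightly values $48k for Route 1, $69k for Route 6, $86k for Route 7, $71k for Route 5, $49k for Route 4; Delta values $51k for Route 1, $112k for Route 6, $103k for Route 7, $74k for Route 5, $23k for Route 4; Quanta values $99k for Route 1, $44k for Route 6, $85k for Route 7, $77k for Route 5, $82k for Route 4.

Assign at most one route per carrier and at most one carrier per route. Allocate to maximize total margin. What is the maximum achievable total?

Optimal: Nimbus→Route 4 ($105k), Ridgeline→Route 5 ($130k), Brightly→Route 7 ($86k), Delta→Route 6 ($112k), Quanta→Route 1 ($99k) — total 105+130+86+112+99 = $532k.
Swapping Delta↔Brightly (Delta→Route 7 $103k, Brightly→Route 6 $69k) loses 26.
No other one-to-one assignment exceeds $532k.

Max total: $532k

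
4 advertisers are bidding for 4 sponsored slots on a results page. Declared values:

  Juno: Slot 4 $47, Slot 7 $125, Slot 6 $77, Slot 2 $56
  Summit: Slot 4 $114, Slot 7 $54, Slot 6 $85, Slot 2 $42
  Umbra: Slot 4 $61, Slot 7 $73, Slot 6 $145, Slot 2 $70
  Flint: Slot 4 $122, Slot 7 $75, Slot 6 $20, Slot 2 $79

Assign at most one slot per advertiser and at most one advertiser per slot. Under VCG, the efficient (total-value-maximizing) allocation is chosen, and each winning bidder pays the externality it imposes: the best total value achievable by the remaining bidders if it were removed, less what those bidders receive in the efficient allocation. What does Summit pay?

Efficient allocation: Juno→Slot 7 ($125), Summit→Slot 4 ($114), Umbra→Slot 6 ($145), Flint→Slot 2 ($79); total welfare W = $463.
Summit receives Slot 4 at value $114, so the others get W − 114 = $349.
Without Summit: best allocation of the remaining 3 bidders over all 4 slots is Juno→Slot 7 ($125), Umbra→Slot 6 ($145), Flint→Slot 4 ($122), total $392.
VCG payment = (others' best without Summit) − (others' welfare with Summit) = 392 − 349 = $43.

Summit pays $43.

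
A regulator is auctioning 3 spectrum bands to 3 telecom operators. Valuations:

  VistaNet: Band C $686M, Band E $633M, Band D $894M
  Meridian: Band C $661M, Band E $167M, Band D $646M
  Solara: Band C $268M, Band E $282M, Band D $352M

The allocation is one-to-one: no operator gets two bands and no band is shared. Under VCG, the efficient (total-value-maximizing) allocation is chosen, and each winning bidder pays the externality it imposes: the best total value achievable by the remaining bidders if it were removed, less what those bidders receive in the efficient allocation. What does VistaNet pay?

Efficient allocation: VistaNet→Band D ($894M), Meridian→Band C ($661M), Solara→Band E ($282M); total welfare W = $1837M.
VistaNet receives Band D at value $894M, so the others get W − 894 = $943M.
Without VistaNet: best allocation of the remaining 2 bidders over all 3 bands is Meridian→Band C ($661M), Solara→Band D ($352M), total $1013M.
VCG payment = (others' best without VistaNet) − (others' welfare with VistaNet) = 1013 − 943 = $70M.

VistaNet pays $70M.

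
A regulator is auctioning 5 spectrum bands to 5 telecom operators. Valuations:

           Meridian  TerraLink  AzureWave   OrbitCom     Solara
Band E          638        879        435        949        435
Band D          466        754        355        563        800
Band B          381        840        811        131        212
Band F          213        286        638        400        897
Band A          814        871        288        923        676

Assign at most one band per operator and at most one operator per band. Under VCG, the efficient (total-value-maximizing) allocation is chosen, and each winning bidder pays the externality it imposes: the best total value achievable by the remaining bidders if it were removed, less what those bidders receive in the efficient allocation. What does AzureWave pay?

Efficient allocation: Meridian→Band A ($814M), TerraLink→Band D ($754M), AzureWave→Band B ($811M), OrbitCom→Band E ($949M), Solara→Band F ($897M); total welfare W = $4225M.
AzureWave receives Band B at value $811M, so the others get W − 811 = $3414M.
Without AzureWave: best allocation of the remaining 4 bidders over all 5 bands is Meridian→Band A ($814M), TerraLink→Band B ($840M), OrbitCom→Band E ($949M), Solara→Band F ($897M), total $3500M.
VCG payment = (others' best without AzureWave) − (others' welfare with AzureWave) = 3500 − 3414 = $86M.

AzureWave pays $86M.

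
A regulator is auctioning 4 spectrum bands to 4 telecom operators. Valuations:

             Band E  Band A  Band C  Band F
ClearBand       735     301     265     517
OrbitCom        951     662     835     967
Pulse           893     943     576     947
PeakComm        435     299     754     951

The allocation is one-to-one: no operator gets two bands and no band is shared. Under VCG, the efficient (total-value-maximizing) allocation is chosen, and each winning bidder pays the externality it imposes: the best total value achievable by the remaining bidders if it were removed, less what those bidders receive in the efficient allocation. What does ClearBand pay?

ClearBand pays $116M.

Efficient allocation: ClearBand→Band E ($735M), OrbitCom→Band C ($835M), Pulse→Band A ($943M), PeakComm→Band F ($951M); total welfare W = $3464M.
ClearBand receives Band E at value $735M, so the others get W − 735 = $2729M.
Without ClearBand: best allocation of the remaining 3 bidders over all 4 bands is OrbitCom→Band E ($951M), Pulse→Band A ($943M), PeakComm→Band F ($951M), total $2845M.
VCG payment = (others' best without ClearBand) − (others' welfare with ClearBand) = 2845 − 2729 = $116M.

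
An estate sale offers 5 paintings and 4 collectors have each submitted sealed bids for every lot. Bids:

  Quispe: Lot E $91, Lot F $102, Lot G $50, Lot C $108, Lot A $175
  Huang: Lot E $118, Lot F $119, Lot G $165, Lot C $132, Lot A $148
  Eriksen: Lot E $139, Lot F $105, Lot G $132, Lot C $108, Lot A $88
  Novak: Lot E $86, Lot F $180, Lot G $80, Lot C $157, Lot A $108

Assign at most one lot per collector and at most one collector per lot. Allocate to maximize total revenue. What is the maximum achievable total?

Max total: $659

This is a one-to-one assignment (maximum-weight bipartite matching).
Optimal: Quispe→Lot A ($175), Huang→Lot G ($165), Eriksen→Lot E ($139), Novak→Lot F ($180) — total 175+165+139+180 = $659.
Next-best assignment: Quispe→Lot A, Huang→Lot G, Eriksen→Lot E, Novak→Lot C = $636.
Every other assignment is strictly worse.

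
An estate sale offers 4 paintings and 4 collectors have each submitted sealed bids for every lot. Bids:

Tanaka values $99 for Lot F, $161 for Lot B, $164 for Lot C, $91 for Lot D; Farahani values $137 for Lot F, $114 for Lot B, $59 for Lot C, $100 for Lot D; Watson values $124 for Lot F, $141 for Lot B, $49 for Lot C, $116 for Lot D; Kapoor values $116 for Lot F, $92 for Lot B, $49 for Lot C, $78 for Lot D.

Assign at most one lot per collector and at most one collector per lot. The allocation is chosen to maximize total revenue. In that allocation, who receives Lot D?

Farahani receives Lot D.

Optimal: Tanaka→Lot C ($164), Farahani→Lot D ($100), Watson→Lot B ($141), Kapoor→Lot F ($116) — total 164+100+141+116 = $521.
Row-greedy (each collector in turn takes its best remaining lot) gives $520, worse by 1.
Next-best assignment: Tanaka→Lot C, Farahani→Lot F, Watson→Lot B, Kapoor→Lot D = $520.
Farahani's own top lot is Lot F ($137), but forcing Farahani→Lot F and reassigning the rest optimally gives only $520 — worse by 1.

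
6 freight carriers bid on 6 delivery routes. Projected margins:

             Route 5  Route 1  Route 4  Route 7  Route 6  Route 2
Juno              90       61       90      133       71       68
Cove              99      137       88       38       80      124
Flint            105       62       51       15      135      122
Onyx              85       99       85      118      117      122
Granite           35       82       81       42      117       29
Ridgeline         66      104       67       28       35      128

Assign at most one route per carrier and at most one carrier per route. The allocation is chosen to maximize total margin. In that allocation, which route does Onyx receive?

Optimal: Juno→Route 7 ($133k), Cove→Route 1 ($137k), Flint→Route 5 ($105k), Onyx→Route 4 ($85k), Granite→Route 6 ($117k), Ridgeline→Route 2 ($128k) — total 133+137+105+85+117+128 = $705k.
Column-greedy (each route in turn goes to its best remaining carrier) gives $695k, worse by 10.
Swapping Cove↔Onyx (Cove→Route 4 $88k, Onyx→Route 1 $99k) loses 35.
Checked against all permutations: $705k is optimal.
Onyx's own top route is Route 2 ($122k), but forcing Onyx→Route 2 and reassigning the rest optimally gives only $681k — worse by 24.

Onyx receives Route 4.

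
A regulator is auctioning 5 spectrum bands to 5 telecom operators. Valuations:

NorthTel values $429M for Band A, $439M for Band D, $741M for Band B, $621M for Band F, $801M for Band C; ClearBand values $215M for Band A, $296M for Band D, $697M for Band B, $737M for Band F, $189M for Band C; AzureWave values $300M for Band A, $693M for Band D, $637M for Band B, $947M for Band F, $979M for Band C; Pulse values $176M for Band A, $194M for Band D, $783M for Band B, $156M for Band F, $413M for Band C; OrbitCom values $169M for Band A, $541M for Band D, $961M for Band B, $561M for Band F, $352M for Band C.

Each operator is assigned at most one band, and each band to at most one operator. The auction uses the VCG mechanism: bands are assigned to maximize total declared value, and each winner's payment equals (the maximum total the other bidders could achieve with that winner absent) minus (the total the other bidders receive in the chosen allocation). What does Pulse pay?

Efficient allocation: NorthTel→Band A ($429M), ClearBand→Band F ($737M), AzureWave→Band C ($979M), Pulse→Band B ($783M), OrbitCom→Band D ($541M); total welfare W = $3469M.
Pulse receives Band B at value $783M, so the others get W − 783 = $2686M.
Without Pulse: best allocation of the remaining 4 bidders over all 5 bands is NorthTel→Band C ($801M), ClearBand→Band F ($737M), AzureWave→Band D ($693M), OrbitCom→Band B ($961M), total $3192M.
VCG payment = (others' best without Pulse) − (others' welfare with Pulse) = 3192 − 2686 = $506M.

Pulse pays $506M.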